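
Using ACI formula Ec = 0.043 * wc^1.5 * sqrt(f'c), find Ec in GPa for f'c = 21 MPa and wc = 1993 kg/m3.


Ec = 0.043 * 1993^1.5 * sqrt(21) / 1000
= 17.53 GPa

17.53


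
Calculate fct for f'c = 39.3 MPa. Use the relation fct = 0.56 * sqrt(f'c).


fct = 0.56 * sqrt(39.3)
= 0.56 * 6.269
= 3.511 MPa

3.511


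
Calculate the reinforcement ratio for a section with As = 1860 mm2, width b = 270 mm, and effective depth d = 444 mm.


rho = As / (b * d)
= 1860 / (270 * 444)
= 0.0155

0.0155


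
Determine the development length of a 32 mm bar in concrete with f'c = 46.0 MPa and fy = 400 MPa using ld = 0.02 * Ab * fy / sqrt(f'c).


Ab = pi * 32^2 / 4 = 804.248 mm2
ld = 0.02 * 804.248 * 400 / sqrt(46.0)
= 948.6 mm

948.6


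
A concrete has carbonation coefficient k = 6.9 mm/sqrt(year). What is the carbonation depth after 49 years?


depth = k * sqrt(t)
= 6.9 * sqrt(49)
= 48.3 mm

48.3


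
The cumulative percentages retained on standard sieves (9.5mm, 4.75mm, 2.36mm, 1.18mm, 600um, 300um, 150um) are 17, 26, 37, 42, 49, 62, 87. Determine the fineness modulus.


FM = sum(cumulative % retained) / 100
= 320 / 100
= 3.2

3.2


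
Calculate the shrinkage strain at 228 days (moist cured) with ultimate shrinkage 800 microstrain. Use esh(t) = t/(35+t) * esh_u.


esh(228) = 228 / (35 + 228) * 800
= 228 / 263 * 800
= 693.5 microstrain

693.5


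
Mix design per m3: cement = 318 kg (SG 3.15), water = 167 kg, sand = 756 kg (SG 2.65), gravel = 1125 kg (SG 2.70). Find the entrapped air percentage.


Vol cement = 318 / (3.15 * 1000) = 0.100952 m3
Vol water = 167 / 1000 = 0.167 m3
Vol sand = 756 / (2.65 * 1000) = 0.285283 m3
Vol gravel = 1125 / (2.70 * 1000) = 0.416667 m3
Total solid + water volume = 0.969902 m3
Air = (1 - 0.969902) * 100 = 3.01%

3.01


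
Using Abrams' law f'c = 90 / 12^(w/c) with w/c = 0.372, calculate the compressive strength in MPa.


f'c = 90 / 12^0.372
= 90 / 2.52
= 35.71 MPa

35.71


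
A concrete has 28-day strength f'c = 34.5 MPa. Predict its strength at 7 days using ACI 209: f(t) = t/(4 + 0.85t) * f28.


f(7) = 7 / (4 + 0.85 * 7) * 34.5
= 7 / 9.95 * 34.5
= 24.27 MPa

24.27


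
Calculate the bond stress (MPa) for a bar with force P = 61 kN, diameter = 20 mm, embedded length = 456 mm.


u = P / (pi * db * ld)
= 61 * 1000 / (pi * 20 * 456)
= 2.129 MPa

2.129


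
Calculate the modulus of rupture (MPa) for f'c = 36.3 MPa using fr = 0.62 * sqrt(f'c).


fr = 0.62 * sqrt(36.3)
= 3.735 MPa

3.735


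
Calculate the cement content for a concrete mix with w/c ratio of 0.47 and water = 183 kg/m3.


Cement = water / (w/c)
= 183 / 0.47
= 389.4 kg/m3

389.4


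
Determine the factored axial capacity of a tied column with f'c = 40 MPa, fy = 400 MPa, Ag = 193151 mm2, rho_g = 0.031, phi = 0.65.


Ast = rho * Ag = 0.031 * 193151 = 5987.681 mm2
phi*Pn = 0.65 * 0.80 * (0.85 * 40 * (193151 - 5987.681) + 400 * 5987.681) / 1000
= 4554.49 kN

4554.49


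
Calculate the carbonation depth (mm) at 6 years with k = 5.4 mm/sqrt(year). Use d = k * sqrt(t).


depth = k * sqrt(t)
= 5.4 * sqrt(6)
= 13.23 mm

13.23


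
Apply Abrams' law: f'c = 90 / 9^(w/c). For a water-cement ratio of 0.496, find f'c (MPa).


f'c = 90 / 9^0.496
= 90 / 2.974
= 30.26 MPa

30.26


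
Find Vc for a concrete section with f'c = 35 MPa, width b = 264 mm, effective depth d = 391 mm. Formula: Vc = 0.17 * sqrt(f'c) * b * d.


Vc = 0.17 * sqrt(35) * 264 * 391 / 1000
= 103.82 kN

103.82


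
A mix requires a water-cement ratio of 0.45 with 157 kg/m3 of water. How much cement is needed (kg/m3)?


Cement = water / (w/c)
= 157 / 0.45
= 348.9 kg/m3

348.9


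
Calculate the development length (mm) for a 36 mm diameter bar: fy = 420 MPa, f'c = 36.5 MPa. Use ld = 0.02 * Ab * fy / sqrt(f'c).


Ab = pi * 36^2 / 4 = 1017.876 mm2
ld = 0.02 * 1017.876 * 420 / sqrt(36.5)
= 1415.2 mm

1415.2


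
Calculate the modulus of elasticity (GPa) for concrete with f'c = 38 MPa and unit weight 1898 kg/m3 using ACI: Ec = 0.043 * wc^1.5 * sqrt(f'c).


Ec = 0.043 * 1898^1.5 * sqrt(38) / 1000
= 21.92 GPa

21.92


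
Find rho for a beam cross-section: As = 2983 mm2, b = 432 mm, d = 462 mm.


rho = As / (b * d)
= 2983 / (432 * 462)
= 0.0149

0.0149


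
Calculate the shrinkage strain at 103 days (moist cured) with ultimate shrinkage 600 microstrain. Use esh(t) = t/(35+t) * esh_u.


esh(103) = 103 / (35 + 103) * 600
= 103 / 138 * 600
= 447.8 microstrain

447.8


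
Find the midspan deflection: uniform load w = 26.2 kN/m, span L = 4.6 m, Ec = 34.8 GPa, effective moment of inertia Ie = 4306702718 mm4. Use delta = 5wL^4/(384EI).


Convert: L = 4.6 m = 4600 mm, Ec = 34.8 GPa = 34800 MPa
delta = 5 * 26.2 * 4600^4 / (384 * 34800 * 4306702718)
= 1.02 mm

1.02


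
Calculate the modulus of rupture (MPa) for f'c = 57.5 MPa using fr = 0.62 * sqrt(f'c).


fr = 0.62 * sqrt(57.5)
= 4.701 MPa

4.701


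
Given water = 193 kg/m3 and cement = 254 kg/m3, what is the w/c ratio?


w/c = water / cement
w/c = 193 / 254 = 0.76

0.76


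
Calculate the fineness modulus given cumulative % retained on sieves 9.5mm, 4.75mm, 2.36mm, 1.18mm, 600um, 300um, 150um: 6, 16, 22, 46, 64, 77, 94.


FM = sum(cumulative % retained) / 100
= 325 / 100
= 3.25

3.25


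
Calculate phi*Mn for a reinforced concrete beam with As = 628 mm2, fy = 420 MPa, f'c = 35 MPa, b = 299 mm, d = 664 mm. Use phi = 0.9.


a = As * fy / (0.85 * f'c * b)
= 628 * 420 / (0.85 * 35 * 299)
= 29.6518 mm
Mn = As * fy * (d - a/2) / 10^6
= 171.2262 kN-m
phi*Mn = 0.9 * 171.2262 = 154.1 kN-m

154.1


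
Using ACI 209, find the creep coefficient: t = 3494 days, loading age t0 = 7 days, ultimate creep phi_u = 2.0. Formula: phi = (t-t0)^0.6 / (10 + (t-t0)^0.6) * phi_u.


dt = 3494 - 7 = 3487
phi = 3487^0.6 / (10 + 3487^0.6) * 2.0
= 1.861

1.861


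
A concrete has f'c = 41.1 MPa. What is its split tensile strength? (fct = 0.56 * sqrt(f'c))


fct = 0.56 * sqrt(41.1)
= 0.56 * 6.411
= 3.59 MPa

3.59


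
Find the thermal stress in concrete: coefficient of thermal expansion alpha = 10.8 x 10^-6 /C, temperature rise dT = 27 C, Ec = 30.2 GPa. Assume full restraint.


sigma = alpha * dT * Ec
= 10.8e-6 * 27 * 30.2 * 1000
= 8.806 MPa

8.806


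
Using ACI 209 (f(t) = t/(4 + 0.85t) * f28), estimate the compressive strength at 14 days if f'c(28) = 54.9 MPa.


f(14) = 14 / (4 + 0.85 * 14) * 54.9
= 14 / 15.9 * 54.9
= 48.34 MPa

48.34


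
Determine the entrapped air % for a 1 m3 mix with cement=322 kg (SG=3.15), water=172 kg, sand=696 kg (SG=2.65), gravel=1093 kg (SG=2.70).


Vol cement = 322 / (3.15 * 1000) = 0.102222 m3
Vol water = 172 / 1000 = 0.172 m3
Vol sand = 696 / (2.65 * 1000) = 0.262642 m3
Vol gravel = 1093 / (2.70 * 1000) = 0.404815 m3
Total solid + water volume = 0.941679 m3
Air = (1 - 0.941679) * 100 = 5.83%

5.83


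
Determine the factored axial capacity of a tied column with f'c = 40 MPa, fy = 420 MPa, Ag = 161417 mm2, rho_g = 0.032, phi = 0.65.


Ast = rho * Ag = 0.032 * 161417 = 5165.344 mm2
phi*Pn = 0.65 * 0.80 * (0.85 * 40 * (161417 - 5165.344) + 420 * 5165.344) / 1000
= 3890.64 kN

3890.64


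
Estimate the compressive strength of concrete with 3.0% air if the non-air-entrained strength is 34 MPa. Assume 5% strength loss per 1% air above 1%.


Strength loss = (3.0 - 1) * 5 = 10.0%
f'c = 34 * (1 - 10.0/100)
= 30.6 MPa

30.6


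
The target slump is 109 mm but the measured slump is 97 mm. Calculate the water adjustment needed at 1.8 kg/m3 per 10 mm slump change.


Difference = 109 - 97 = 12 mm
Water adjustment = 12 * 1.8 / 10 = 2.2 kg/m3

2.2


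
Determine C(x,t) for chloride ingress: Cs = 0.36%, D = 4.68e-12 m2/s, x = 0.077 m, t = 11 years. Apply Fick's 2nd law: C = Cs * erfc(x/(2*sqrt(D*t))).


t_seconds = 11 * 365.25 * 24 * 3600 = 347133600.0 s
arg = 0.077 / (2 * sqrt(4.68e-12 * 347133600.0))
= 0.9552
erfc(0.9552) = 0.1767
C = 0.36 * 0.1767 = 0.0636%

0.0636


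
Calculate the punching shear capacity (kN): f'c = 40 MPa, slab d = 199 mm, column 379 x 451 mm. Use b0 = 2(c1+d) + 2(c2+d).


b0 = 2*(379 + 199) + 2*(451 + 199) = 2456 mm
Vc = 0.33 * sqrt(40) * 2456 * 199 / 1000
= 1020.06 kN

1020.06


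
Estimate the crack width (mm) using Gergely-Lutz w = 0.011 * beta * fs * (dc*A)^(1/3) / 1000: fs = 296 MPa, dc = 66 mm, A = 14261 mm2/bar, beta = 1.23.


w = 0.011 * beta * fs * (dc * A)^(1/3) / 1000
= 0.011 * 1.23 * 296 * (66 * 14261)^(1/3) / 1000
= 0.392 mm

0.392


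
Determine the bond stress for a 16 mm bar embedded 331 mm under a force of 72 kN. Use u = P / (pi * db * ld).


u = P / (pi * db * ld)
= 72 * 1000 / (pi * 16 * 331)
= 4.327 MPa

4.327


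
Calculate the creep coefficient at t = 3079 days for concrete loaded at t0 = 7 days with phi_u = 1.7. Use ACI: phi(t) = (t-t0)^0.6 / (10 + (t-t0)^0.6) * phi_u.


dt = 3079 - 7 = 3072
phi = 3072^0.6 / (10 + 3072^0.6) * 1.7
= 1.573

1.573


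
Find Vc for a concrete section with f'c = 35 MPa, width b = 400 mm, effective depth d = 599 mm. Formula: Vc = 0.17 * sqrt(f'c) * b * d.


Vc = 0.17 * sqrt(35) * 400 * 599 / 1000
= 240.97 kN

240.97


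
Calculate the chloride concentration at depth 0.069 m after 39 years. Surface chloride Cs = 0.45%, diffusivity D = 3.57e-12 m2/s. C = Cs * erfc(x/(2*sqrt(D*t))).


t_seconds = 39 * 365.25 * 24 * 3600 = 1230746400.0 s
arg = 0.069 / (2 * sqrt(3.57e-12 * 1230746400.0))
= 0.5205
erfc(0.5205) = 0.4617
C = 0.45 * 0.4617 = 0.2078%

0.2078


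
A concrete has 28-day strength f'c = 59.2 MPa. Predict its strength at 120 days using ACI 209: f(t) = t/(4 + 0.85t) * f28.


f(120) = 120 / (4 + 0.85 * 120) * 59.2
= 120 / 106.0 * 59.2
= 67.02 MPa

67.02


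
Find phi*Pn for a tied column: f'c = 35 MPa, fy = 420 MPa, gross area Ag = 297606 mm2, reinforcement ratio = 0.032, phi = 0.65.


Ast = rho * Ag = 0.032 * 297606 = 9523.392 mm2
phi*Pn = 0.65 * 0.80 * (0.85 * 35 * (297606 - 9523.392) + 420 * 9523.392) / 1000
= 6536.55 kN

6536.55


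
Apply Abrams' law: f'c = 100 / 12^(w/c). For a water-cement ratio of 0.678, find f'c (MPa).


f'c = 100 / 12^0.678
= 100 / 5.391
= 18.55 MPa

18.55


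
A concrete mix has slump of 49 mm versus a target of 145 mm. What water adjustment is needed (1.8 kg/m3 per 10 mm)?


Difference = 145 - 49 = 96 mm
Water adjustment = 96 * 1.8 / 10 = 17.3 kg/m3

17.3


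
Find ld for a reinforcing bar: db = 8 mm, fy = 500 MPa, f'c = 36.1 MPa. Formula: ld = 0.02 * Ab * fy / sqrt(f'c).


Ab = pi * 8^2 / 4 = 50.265 mm2
ld = 0.02 * 50.265 * 500 / sqrt(36.1)
= 83.7 mm

83.7


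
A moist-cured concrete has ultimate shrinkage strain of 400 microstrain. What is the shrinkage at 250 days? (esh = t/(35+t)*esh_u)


esh(250) = 250 / (35 + 250) * 400
= 250 / 285 * 400
= 350.9 microstrain

350.9


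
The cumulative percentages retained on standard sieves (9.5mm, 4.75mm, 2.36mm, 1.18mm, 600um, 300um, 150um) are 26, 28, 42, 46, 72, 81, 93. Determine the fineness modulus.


FM = sum(cumulative % retained) / 100
= 388 / 100
= 3.88

3.88


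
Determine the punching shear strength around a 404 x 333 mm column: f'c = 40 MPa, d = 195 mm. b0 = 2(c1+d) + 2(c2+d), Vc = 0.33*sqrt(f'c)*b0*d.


b0 = 2*(404 + 195) + 2*(333 + 195) = 2254 mm
Vc = 0.33 * sqrt(40) * 2254 * 195 / 1000
= 917.34 kN

917.34


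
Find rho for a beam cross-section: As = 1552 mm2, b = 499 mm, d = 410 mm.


rho = As / (b * d)
= 1552 / (499 * 410)
= 0.0076

0.0076


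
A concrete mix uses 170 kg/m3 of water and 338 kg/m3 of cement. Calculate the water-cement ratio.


w/c = water / cement
w/c = 170 / 338 = 0.503

0.503


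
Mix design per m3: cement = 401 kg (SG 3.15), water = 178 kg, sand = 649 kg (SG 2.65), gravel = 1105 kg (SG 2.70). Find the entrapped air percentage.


Vol cement = 401 / (3.15 * 1000) = 0.127302 m3
Vol water = 178 / 1000 = 0.178 m3
Vol sand = 649 / (2.65 * 1000) = 0.244906 m3
Vol gravel = 1105 / (2.70 * 1000) = 0.409259 m3
Total solid + water volume = 0.959467 m3
Air = (1 - 0.959467) * 100 = 4.05%

4.05


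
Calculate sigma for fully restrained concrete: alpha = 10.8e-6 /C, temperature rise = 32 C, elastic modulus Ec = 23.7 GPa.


sigma = alpha * dT * Ec
= 10.8e-6 * 32 * 23.7 * 1000
= 8.191 MPa

8.191


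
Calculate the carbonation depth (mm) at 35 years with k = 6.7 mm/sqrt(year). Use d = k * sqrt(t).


depth = k * sqrt(t)
= 6.7 * sqrt(35)
= 39.64 mm

39.64


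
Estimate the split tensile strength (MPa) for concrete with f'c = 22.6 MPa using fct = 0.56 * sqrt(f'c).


fct = 0.56 * sqrt(22.6)
= 0.56 * 4.754
= 2.662 MPa

2.662


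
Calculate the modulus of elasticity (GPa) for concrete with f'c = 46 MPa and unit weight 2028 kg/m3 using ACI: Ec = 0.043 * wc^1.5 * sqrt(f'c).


Ec = 0.043 * 2028^1.5 * sqrt(46) / 1000
= 26.63 GPa

26.63


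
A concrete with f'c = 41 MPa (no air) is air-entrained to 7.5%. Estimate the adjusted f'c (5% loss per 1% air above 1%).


Strength loss = (7.5 - 1) * 5 = 32.5%
f'c = 41 * (1 - 32.5/100)
= 27.68 MPa

27.68


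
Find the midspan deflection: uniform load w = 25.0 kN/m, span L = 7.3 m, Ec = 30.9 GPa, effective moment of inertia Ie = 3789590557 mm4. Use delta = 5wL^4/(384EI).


Convert: L = 7.3 m = 7300 mm, Ec = 30.9 GPa = 30900 MPa
delta = 5 * 25.0 * 7300^4 / (384 * 30900 * 3789590557)
= 7.89 mm

7.89


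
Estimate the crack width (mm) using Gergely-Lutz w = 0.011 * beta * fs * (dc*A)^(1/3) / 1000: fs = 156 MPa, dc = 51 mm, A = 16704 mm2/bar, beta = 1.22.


w = 0.011 * beta * fs * (dc * A)^(1/3) / 1000
= 0.011 * 1.22 * 156 * (51 * 16704)^(1/3) / 1000
= 0.198 mm

0.198


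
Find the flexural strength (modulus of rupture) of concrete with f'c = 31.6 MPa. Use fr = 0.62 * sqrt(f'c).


fr = 0.62 * sqrt(31.6)
= 3.485 MPa

3.485


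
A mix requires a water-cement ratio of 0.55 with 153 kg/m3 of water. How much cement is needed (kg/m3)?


Cement = water / (w/c)
= 153 / 0.55
= 278.2 kg/m3

278.2


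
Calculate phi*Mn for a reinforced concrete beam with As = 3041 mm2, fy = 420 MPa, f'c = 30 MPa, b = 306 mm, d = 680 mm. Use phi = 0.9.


a = As * fy / (0.85 * f'c * b)
= 3041 * 420 / (0.85 * 30 * 306)
= 163.6832 mm
Mn = As * fy * (d - a/2) / 10^6
= 763.9799 kN-m
phi*Mn = 0.9 * 763.9799 = 687.58 kN-m

687.58


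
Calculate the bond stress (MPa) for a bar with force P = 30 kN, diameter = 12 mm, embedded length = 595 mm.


u = P / (pi * db * ld)
= 30 * 1000 / (pi * 12 * 595)
= 1.337 MPa

1.337


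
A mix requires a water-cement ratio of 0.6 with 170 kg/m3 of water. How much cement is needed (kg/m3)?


Cement = water / (w/c)
= 170 / 0.6
= 283.3 kg/m3

283.3


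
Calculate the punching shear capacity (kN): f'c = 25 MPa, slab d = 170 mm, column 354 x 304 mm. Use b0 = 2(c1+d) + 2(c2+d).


b0 = 2*(354 + 170) + 2*(304 + 170) = 1996 mm
Vc = 0.33 * sqrt(25) * 1996 * 170 / 1000
= 559.88 kN

559.88


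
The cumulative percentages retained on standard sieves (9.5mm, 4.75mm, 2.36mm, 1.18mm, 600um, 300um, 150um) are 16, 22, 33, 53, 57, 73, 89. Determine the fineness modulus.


FM = sum(cumulative % retained) / 100
= 343 / 100
= 3.43

3.43


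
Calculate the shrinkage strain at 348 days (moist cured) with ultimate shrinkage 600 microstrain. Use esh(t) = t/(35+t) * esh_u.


esh(348) = 348 / (35 + 348) * 600
= 348 / 383 * 600
= 545.2 microstrain

545.2


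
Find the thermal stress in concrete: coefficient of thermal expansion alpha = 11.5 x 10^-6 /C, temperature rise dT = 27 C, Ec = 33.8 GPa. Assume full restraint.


sigma = alpha * dT * Ec
= 11.5e-6 * 27 * 33.8 * 1000
= 10.495 MPa

10.495


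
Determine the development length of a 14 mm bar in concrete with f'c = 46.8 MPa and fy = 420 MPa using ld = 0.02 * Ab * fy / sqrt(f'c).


Ab = pi * 14^2 / 4 = 153.938 mm2
ld = 0.02 * 153.938 * 420 / sqrt(46.8)
= 189.0 mm

189.0


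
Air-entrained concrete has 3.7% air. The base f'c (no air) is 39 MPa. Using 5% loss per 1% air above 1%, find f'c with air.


Strength loss = (3.7 - 1) * 5 = 13.5%
f'c = 39 * (1 - 13.5/100)
= 33.73 MPa

33.73


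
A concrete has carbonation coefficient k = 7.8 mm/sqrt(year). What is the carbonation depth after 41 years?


depth = k * sqrt(t)
= 7.8 * sqrt(41)
= 49.94 mm

49.94


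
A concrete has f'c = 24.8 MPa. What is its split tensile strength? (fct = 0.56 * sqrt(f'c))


fct = 0.56 * sqrt(24.8)
= 0.56 * 4.98
= 2.789 MPa

2.789


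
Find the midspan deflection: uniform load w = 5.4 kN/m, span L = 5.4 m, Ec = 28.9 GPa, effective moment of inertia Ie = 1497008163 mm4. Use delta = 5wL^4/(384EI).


Convert: L = 5.4 m = 5400 mm, Ec = 28.9 GPa = 28900 MPa
delta = 5 * 5.4 * 5400^4 / (384 * 28900 * 1497008163)
= 1.38 mm

1.38


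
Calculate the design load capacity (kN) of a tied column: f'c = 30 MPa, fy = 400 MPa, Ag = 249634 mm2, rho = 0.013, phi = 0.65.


Ast = rho * Ag = 0.013 * 249634 = 3245.242 mm2
phi*Pn = 0.65 * 0.80 * (0.85 * 30 * (249634 - 3245.242) + 400 * 3245.242) / 1000
= 3942.13 kN

3942.13


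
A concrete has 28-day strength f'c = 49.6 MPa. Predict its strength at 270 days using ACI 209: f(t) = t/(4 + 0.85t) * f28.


f(270) = 270 / (4 + 0.85 * 270) * 49.6
= 270 / 233.5 * 49.6
= 57.35 MPa

57.35


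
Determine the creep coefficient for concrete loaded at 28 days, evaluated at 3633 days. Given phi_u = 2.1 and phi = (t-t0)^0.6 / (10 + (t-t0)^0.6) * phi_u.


dt = 3633 - 28 = 3605
phi = 3605^0.6 / (10 + 3605^0.6) * 2.1
= 1.956

1.956


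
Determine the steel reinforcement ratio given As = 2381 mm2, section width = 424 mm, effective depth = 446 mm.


rho = As / (b * d)
= 2381 / (424 * 446)
= 0.0126

0.0126


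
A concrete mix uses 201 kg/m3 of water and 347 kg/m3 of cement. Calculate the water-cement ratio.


w/c = water / cement
w/c = 201 / 347 = 0.579

0.579


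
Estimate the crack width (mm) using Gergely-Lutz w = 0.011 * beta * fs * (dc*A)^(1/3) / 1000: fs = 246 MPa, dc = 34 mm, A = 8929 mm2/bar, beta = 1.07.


w = 0.011 * beta * fs * (dc * A)^(1/3) / 1000
= 0.011 * 1.07 * 246 * (34 * 8929)^(1/3) / 1000
= 0.195 mm

0.195


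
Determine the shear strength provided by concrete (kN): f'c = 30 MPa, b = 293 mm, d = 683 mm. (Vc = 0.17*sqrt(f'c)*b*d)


Vc = 0.17 * sqrt(30) * 293 * 683 / 1000
= 186.34 kN

186.34


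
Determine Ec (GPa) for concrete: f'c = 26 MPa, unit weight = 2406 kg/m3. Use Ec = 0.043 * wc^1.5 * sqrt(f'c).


Ec = 0.043 * 2406^1.5 * sqrt(26) / 1000
= 25.88 GPa

25.88


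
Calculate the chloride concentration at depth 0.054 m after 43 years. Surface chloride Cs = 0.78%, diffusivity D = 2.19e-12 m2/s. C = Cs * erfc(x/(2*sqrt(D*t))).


t_seconds = 43 * 365.25 * 24 * 3600 = 1356976800.0 s
arg = 0.054 / (2 * sqrt(2.19e-12 * 1356976800.0))
= 0.4953
erfc(0.4953) = 0.4837
C = 0.78 * 0.4837 = 0.3772%

0.3772


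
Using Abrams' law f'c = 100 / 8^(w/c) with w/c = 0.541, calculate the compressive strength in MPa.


f'c = 100 / 8^0.541
= 100 / 3.08
= 32.47 MPa

32.47


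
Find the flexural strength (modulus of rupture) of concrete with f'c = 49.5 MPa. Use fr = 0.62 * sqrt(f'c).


fr = 0.62 * sqrt(49.5)
= 4.362 MPa

4.362


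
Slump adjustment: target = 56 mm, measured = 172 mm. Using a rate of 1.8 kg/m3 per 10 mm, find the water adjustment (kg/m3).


Difference = 56 - 172 = -116 mm
Water adjustment = -116 * 1.8 / 10 = -20.9 kg/m3

-20.9


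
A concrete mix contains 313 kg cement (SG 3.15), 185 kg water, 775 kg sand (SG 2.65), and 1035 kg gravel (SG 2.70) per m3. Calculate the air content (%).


Vol cement = 313 / (3.15 * 1000) = 0.099365 m3
Vol water = 185 / 1000 = 0.185 m3
Vol sand = 775 / (2.65 * 1000) = 0.292453 m3
Vol gravel = 1035 / (2.70 * 1000) = 0.383333 m3
Total solid + water volume = 0.960151 m3
Air = (1 - 0.960151) * 100 = 3.98%

3.98


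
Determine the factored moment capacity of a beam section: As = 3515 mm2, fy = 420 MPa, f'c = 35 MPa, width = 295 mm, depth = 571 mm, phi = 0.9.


a = As * fy / (0.85 * f'c * b)
= 3515 * 420 / (0.85 * 35 * 295)
= 168.2154 mm
Mn = As * fy * (d - a/2) / 10^6
= 718.7991 kN-m
phi*Mn = 0.9 * 718.7991 = 646.92 kN-m

646.92


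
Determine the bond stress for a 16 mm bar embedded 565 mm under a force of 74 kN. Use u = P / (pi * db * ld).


u = P / (pi * db * ld)
= 74 * 1000 / (pi * 16 * 565)
= 2.606 MPa

2.606


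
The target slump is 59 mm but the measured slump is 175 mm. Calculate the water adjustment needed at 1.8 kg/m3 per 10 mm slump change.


Difference = 59 - 175 = -116 mm
Water adjustment = -116 * 1.8 / 10 = -20.9 kg/m3

-20.9


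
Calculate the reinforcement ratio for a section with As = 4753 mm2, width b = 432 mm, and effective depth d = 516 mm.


rho = As / (b * d)
= 4753 / (432 * 516)
= 0.0213

0.0213


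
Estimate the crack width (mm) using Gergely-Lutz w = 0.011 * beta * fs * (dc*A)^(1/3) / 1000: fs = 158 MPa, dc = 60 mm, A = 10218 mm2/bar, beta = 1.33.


w = 0.011 * beta * fs * (dc * A)^(1/3) / 1000
= 0.011 * 1.33 * 158 * (60 * 10218)^(1/3) / 1000
= 0.196 mm

0.196


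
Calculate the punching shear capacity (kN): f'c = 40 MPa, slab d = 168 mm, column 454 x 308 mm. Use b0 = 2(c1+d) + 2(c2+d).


b0 = 2*(454 + 168) + 2*(308 + 168) = 2196 mm
Vc = 0.33 * sqrt(40) * 2196 * 168 / 1000
= 769.99 kN

769.99


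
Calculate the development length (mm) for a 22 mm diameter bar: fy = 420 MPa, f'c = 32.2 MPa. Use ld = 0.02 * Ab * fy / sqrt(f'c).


Ab = pi * 22^2 / 4 = 380.133 mm2
ld = 0.02 * 380.133 * 420 / sqrt(32.2)
= 562.7 mm

562.7


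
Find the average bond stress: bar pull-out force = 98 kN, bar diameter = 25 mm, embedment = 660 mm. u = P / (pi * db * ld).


u = P / (pi * db * ld)
= 98 * 1000 / (pi * 25 * 660)
= 1.891 MPa

1.891


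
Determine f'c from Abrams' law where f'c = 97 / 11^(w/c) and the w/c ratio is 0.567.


f'c = 97 / 11^0.567
= 97 / 3.895
= 24.91 MPa

24.91


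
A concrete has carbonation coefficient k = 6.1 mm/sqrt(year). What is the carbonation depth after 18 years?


depth = k * sqrt(t)
= 6.1 * sqrt(18)
= 25.88 mm

25.88


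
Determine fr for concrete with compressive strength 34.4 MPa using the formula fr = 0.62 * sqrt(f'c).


fr = 0.62 * sqrt(34.4)
= 3.636 MPa

3.636


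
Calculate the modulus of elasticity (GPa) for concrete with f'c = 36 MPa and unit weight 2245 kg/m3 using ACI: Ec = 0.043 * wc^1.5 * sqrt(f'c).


Ec = 0.043 * 2245^1.5 * sqrt(36) / 1000
= 27.44 GPa

27.44


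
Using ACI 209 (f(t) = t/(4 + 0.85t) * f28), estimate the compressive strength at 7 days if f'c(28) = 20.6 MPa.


f(7) = 7 / (4 + 0.85 * 7) * 20.6
= 7 / 9.95 * 20.6
= 14.49 MPa

14.49


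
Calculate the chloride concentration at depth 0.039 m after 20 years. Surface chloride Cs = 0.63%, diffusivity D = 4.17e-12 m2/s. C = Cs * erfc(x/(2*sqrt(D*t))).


t_seconds = 20 * 365.25 * 24 * 3600 = 631152000.0 s
arg = 0.039 / (2 * sqrt(4.17e-12 * 631152000.0))
= 0.3801
erfc(0.3801) = 0.5909
C = 0.63 * 0.5909 = 0.3723%

0.3723


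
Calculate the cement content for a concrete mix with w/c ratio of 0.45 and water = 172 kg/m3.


Cement = water / (w/c)
= 172 / 0.45
= 382.2 kg/m3

382.2


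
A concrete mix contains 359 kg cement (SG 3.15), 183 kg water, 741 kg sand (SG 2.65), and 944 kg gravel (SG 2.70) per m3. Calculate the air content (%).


Vol cement = 359 / (3.15 * 1000) = 0.113968 m3
Vol water = 183 / 1000 = 0.183 m3
Vol sand = 741 / (2.65 * 1000) = 0.279623 m3
Vol gravel = 944 / (2.70 * 1000) = 0.34963 m3
Total solid + water volume = 0.926221 m3
Air = (1 - 0.926221) * 100 = 7.38%

7.38


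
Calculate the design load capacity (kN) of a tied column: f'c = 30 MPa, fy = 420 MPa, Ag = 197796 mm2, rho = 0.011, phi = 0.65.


Ast = rho * Ag = 0.011 * 197796 = 2175.756 mm2
phi*Pn = 0.65 * 0.80 * (0.85 * 30 * (197796 - 2175.756) + 420 * 2175.756) / 1000
= 3069.11 kN

3069.11


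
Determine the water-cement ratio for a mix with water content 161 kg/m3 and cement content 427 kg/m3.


w/c = water / cement
w/c = 161 / 427 = 0.377

0.377


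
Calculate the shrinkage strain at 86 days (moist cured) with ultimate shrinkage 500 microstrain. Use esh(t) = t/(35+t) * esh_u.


esh(86) = 86 / (35 + 86) * 500
= 86 / 121 * 500
= 355.4 microstrain

355.4


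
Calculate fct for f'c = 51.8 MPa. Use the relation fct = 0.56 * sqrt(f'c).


fct = 0.56 * sqrt(51.8)
= 0.56 * 7.197
= 4.03 MPa

4.03


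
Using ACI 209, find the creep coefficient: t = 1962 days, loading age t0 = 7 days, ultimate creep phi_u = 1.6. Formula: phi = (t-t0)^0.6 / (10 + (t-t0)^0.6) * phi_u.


dt = 1962 - 7 = 1955
phi = 1955^0.6 / (10 + 1955^0.6) * 1.6
= 1.447

1.447


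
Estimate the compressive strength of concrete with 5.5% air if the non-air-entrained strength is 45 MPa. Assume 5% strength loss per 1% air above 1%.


Strength loss = (5.5 - 1) * 5 = 22.5%
f'c = 45 * (1 - 22.5/100)
= 34.88 MPa

34.88


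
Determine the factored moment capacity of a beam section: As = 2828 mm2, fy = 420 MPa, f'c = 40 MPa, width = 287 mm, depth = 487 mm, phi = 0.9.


a = As * fy / (0.85 * f'c * b)
= 2828 * 420 / (0.85 * 40 * 287)
= 121.7217 mm
Mn = As * fy * (d - a/2) / 10^6
= 506.1511 kN-m
phi*Mn = 0.9 * 506.1511 = 455.54 kN-m

455.54


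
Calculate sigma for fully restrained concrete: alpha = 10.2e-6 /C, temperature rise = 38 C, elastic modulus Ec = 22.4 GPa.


sigma = alpha * dT * Ec
= 10.2e-6 * 38 * 22.4 * 1000
= 8.682 MPa

8.682


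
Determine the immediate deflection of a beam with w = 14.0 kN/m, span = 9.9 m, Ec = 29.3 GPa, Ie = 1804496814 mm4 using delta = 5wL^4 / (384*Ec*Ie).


Convert: L = 9.9 m = 9900 mm, Ec = 29.3 GPa = 29300 MPa
delta = 5 * 14.0 * 9900^4 / (384 * 29300 * 1804496814)
= 33.12 mm

33.12


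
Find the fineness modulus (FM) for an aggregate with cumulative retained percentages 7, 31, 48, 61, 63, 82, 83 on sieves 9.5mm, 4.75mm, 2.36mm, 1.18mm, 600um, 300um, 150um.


FM = sum(cumulative % retained) / 100
= 375 / 100
= 3.75

3.75


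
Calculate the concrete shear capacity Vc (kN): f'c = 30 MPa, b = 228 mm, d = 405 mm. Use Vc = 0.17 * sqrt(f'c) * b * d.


Vc = 0.17 * sqrt(30) * 228 * 405 / 1000
= 85.98 kN

85.98


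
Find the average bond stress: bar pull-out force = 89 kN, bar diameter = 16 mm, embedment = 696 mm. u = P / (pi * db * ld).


u = P / (pi * db * ld)
= 89 * 1000 / (pi * 16 * 696)
= 2.544 MPa

2.544


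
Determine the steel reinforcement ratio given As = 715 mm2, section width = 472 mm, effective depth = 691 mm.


rho = As / (b * d)
= 715 / (472 * 691)
= 0.0022

0.0022


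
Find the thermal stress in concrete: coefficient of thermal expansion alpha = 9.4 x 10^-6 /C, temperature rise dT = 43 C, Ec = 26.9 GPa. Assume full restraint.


sigma = alpha * dT * Ec
= 9.4e-6 * 43 * 26.9 * 1000
= 10.873 MPa

10.873


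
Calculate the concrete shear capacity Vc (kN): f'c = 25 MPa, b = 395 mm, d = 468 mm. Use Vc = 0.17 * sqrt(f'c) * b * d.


Vc = 0.17 * sqrt(25) * 395 * 468 / 1000
= 157.13 kN

157.13


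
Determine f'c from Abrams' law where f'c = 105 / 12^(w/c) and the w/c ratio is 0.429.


f'c = 105 / 12^0.429
= 105 / 2.904
= 36.16 MPa

36.16


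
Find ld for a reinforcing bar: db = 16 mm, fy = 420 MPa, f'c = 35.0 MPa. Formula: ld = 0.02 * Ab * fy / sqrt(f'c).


Ab = pi * 16^2 / 4 = 201.062 mm2
ld = 0.02 * 201.062 * 420 / sqrt(35.0)
= 285.5 mm

285.5


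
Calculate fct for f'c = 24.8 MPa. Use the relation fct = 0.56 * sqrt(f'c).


fct = 0.56 * sqrt(24.8)
= 0.56 * 4.98
= 2.789 MPa

2.789


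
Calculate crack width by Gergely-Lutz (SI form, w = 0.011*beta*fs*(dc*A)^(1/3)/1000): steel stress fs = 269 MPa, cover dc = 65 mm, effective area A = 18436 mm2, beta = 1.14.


w = 0.011 * beta * fs * (dc * A)^(1/3) / 1000
= 0.011 * 1.14 * 269 * (65 * 18436)^(1/3) / 1000
= 0.358 mm

0.358


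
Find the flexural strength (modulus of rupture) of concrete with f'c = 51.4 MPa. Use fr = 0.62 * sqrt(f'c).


fr = 0.62 * sqrt(51.4)
= 4.445 MPa

4.445


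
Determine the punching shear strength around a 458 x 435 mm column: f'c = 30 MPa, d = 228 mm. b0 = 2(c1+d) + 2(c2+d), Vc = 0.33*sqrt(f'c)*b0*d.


b0 = 2*(458 + 228) + 2*(435 + 228) = 2698 mm
Vc = 0.33 * sqrt(30) * 2698 * 228 / 1000
= 1111.86 kN

1111.86


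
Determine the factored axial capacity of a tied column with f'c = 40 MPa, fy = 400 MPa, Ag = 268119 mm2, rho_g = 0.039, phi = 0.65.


Ast = rho * Ag = 0.039 * 268119 = 10456.641 mm2
phi*Pn = 0.65 * 0.80 * (0.85 * 40 * (268119 - 10456.641) + 400 * 10456.641) / 1000
= 6730.45 kN

6730.45


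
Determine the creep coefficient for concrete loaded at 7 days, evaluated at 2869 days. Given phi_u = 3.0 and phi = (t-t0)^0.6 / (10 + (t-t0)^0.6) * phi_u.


dt = 2869 - 7 = 2862
phi = 2862^0.6 / (10 + 2862^0.6) * 3.0
= 2.767

2.767


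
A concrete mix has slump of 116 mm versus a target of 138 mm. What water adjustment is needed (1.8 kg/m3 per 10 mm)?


Difference = 138 - 116 = 22 mm
Water adjustment = 22 * 1.8 / 10 = 4.0 kg/m3

4.0


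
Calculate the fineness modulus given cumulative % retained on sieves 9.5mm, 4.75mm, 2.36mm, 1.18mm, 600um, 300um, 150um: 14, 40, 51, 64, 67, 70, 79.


FM = sum(cumulative % retained) / 100
= 385 / 100
= 3.85

3.85


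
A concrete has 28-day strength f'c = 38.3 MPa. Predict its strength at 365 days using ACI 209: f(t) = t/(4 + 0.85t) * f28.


f(365) = 365 / (4 + 0.85 * 365) * 38.3
= 365 / 314.25 * 38.3
= 44.49 MPa

44.49


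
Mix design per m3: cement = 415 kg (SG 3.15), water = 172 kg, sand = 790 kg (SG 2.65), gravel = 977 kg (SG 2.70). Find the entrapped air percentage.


Vol cement = 415 / (3.15 * 1000) = 0.131746 m3
Vol water = 172 / 1000 = 0.172 m3
Vol sand = 790 / (2.65 * 1000) = 0.298113 m3
Vol gravel = 977 / (2.70 * 1000) = 0.361852 m3
Total solid + water volume = 0.963711 m3
Air = (1 - 0.963711) * 100 = 3.63%

3.63


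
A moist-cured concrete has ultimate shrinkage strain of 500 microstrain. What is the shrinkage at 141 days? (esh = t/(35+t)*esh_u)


esh(141) = 141 / (35 + 141) * 500
= 141 / 176 * 500
= 400.6 microstrain

400.6


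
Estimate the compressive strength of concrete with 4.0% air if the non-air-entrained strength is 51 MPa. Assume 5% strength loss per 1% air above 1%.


Strength loss = (4.0 - 1) * 5 = 15.0%
f'c = 51 * (1 - 15.0/100)
= 43.35 MPa

43.35


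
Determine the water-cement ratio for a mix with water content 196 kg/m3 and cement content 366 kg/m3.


w/c = water / cement
w/c = 196 / 366 = 0.536

0.536


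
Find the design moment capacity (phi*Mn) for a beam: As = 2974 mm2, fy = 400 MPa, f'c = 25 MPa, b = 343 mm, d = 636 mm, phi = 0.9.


a = As * fy / (0.85 * f'c * b)
= 2974 * 400 / (0.85 * 25 * 343)
= 163.2104 mm
Mn = As * fy * (d - a/2) / 10^6
= 659.508 kN-m
phi*Mn = 0.9 * 659.508 = 593.56 kN-m

593.56


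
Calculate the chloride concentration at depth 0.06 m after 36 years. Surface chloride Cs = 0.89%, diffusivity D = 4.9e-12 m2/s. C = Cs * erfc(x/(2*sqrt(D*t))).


t_seconds = 36 * 365.25 * 24 * 3600 = 1136073600.0 s
arg = 0.06 / (2 * sqrt(4.9e-12 * 1136073600.0))
= 0.4021
erfc(0.4021) = 0.5696
C = 0.89 * 0.5696 = 0.5069%

0.5069


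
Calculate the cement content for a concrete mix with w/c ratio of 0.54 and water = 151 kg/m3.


Cement = water / (w/c)
= 151 / 0.54
= 279.6 kg/m3

279.6


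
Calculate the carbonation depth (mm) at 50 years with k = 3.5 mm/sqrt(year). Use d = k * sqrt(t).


depth = k * sqrt(t)
= 3.5 * sqrt(50)
= 24.75 mm

24.75


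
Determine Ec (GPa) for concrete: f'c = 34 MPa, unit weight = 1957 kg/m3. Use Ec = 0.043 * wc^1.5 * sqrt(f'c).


Ec = 0.043 * 1957^1.5 * sqrt(34) / 1000
= 21.71 GPa

21.71


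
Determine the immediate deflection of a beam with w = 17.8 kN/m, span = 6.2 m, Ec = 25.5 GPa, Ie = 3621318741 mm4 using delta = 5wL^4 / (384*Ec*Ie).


Convert: L = 6.2 m = 6200 mm, Ec = 25.5 GPa = 25500 MPa
delta = 5 * 17.8 * 6200^4 / (384 * 25500 * 3621318741)
= 3.71 mm

3.71


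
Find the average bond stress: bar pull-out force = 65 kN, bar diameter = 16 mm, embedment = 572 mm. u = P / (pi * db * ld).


u = P / (pi * db * ld)
= 65 * 1000 / (pi * 16 * 572)
= 2.261 MPa

2.261


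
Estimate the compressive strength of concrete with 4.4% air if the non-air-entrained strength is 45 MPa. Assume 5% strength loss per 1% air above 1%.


Strength loss = (4.4 - 1) * 5 = 17.0%
f'c = 45 * (1 - 17.0/100)
= 37.35 MPa

37.35


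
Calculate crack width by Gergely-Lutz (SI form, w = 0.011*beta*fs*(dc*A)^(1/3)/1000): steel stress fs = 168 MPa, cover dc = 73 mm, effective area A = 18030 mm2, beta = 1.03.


w = 0.011 * beta * fs * (dc * A)^(1/3) / 1000
= 0.011 * 1.03 * 168 * (73 * 18030)^(1/3) / 1000
= 0.209 mm

0.209


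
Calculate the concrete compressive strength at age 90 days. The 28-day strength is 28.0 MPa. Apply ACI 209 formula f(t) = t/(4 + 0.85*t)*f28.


f(90) = 90 / (4 + 0.85 * 90) * 28.0
= 90 / 80.5 * 28.0
= 31.3 MPa

31.3


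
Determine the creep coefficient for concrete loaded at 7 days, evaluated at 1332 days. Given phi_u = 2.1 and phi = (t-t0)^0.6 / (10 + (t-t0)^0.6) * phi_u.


dt = 1332 - 7 = 1325
phi = 1325^0.6 / (10 + 1325^0.6) * 2.1
= 1.852

1.852


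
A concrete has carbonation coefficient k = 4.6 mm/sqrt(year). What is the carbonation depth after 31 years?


depth = k * sqrt(t)
= 4.6 * sqrt(31)
= 25.61 mm

25.61


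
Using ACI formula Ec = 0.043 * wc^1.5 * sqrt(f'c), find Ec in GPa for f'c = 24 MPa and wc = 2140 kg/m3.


Ec = 0.043 * 2140^1.5 * sqrt(24) / 1000
= 20.85 GPa

20.85


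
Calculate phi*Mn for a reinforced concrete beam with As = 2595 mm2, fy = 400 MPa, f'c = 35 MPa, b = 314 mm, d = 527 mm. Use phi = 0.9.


a = As * fy / (0.85 * f'c * b)
= 2595 * 400 / (0.85 * 35 * 314)
= 111.1171 mm
Mn = As * fy * (d - a/2) / 10^6
= 489.3562 kN-m
phi*Mn = 0.9 * 489.3562 = 440.42 kN-m

440.42


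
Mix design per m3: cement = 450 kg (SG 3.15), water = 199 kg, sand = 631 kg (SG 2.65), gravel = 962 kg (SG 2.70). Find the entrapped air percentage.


Vol cement = 450 / (3.15 * 1000) = 0.142857 m3
Vol water = 199 / 1000 = 0.199 m3
Vol sand = 631 / (2.65 * 1000) = 0.238113 m3
Vol gravel = 962 / (2.70 * 1000) = 0.356296 m3
Total solid + water volume = 0.936267 m3
Air = (1 - 0.936267) * 100 = 6.37%

6.37


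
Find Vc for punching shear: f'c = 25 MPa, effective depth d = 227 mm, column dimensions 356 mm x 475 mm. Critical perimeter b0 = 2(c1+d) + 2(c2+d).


b0 = 2*(356 + 227) + 2*(475 + 227) = 2570 mm
Vc = 0.33 * sqrt(25) * 2570 * 227 / 1000
= 962.59 kN

962.59


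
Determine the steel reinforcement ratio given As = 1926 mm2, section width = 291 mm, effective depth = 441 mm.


rho = As / (b * d)
= 1926 / (291 * 441)
= 0.015

0.015


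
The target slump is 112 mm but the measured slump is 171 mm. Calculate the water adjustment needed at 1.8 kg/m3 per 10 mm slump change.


Difference = 112 - 171 = -59 mm
Water adjustment = -59 * 1.8 / 10 = -10.6 kg/m3

-10.6


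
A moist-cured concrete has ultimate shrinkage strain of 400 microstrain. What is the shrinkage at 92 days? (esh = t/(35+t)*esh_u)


esh(92) = 92 / (35 + 92) * 400
= 92 / 127 * 400
= 289.8 microstrain

289.8


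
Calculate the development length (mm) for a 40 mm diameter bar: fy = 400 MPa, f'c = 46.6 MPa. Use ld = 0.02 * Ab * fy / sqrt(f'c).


Ab = pi * 40^2 / 4 = 1256.637 mm2
ld = 0.02 * 1256.637 * 400 / sqrt(46.6)
= 1472.7 mm

1472.7


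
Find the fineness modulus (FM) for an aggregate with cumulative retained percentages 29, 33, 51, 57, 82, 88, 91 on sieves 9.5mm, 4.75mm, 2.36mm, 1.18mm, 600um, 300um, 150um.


FM = sum(cumulative % retained) / 100
= 431 / 100
= 4.31

4.31


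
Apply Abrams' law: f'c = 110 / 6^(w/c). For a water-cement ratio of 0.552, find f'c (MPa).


f'c = 110 / 6^0.552
= 110 / 2.689
= 40.91 MPa

40.91


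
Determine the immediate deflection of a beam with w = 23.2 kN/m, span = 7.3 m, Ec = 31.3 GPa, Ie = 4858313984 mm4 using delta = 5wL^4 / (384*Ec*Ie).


Convert: L = 7.3 m = 7300 mm, Ec = 31.3 GPa = 31300 MPa
delta = 5 * 23.2 * 7300^4 / (384 * 31300 * 4858313984)
= 5.64 mm

5.64


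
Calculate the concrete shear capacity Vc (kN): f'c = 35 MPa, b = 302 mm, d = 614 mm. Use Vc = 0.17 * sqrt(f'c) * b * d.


Vc = 0.17 * sqrt(35) * 302 * 614 / 1000
= 186.49 kN

186.49


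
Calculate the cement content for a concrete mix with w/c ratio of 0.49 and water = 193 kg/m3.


Cement = water / (w/c)
= 193 / 0.49
= 393.9 kg/m3

393.9


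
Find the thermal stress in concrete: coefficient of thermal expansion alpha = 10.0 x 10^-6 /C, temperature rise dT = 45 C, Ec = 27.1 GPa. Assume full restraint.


sigma = alpha * dT * Ec
= 10.0e-6 * 45 * 27.1 * 1000
= 12.195 MPa

12.195


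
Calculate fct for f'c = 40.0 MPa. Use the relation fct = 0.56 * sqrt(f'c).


fct = 0.56 * sqrt(40.0)
= 0.56 * 6.325
= 3.542 MPa

3.542


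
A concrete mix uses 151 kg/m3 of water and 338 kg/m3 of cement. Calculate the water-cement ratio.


w/c = water / cement
w/c = 151 / 338 = 0.447

0.447


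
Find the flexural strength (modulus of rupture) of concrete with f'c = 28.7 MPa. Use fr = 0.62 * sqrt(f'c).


fr = 0.62 * sqrt(28.7)
= 3.321 MPa

3.321


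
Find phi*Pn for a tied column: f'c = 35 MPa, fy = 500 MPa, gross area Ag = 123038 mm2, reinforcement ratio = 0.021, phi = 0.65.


Ast = rho * Ag = 0.021 * 123038 = 2583.798 mm2
phi*Pn = 0.65 * 0.80 * (0.85 * 35 * (123038 - 2583.798) + 500 * 2583.798) / 1000
= 2535.21 kN

2535.21


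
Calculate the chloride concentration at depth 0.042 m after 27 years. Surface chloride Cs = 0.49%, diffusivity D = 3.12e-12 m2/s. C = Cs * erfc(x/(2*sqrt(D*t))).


t_seconds = 27 * 365.25 * 24 * 3600 = 852055200.0 s
arg = 0.042 / (2 * sqrt(3.12e-12 * 852055200.0))
= 0.4073
erfc(0.4073) = 0.5646
C = 0.49 * 0.5646 = 0.2767%

0.2767


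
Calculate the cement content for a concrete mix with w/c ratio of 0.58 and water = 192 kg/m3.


Cement = water / (w/c)
= 192 / 0.58
= 331.0 kg/m3

331.0


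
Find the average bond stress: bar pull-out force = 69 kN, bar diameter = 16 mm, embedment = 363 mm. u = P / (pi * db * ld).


u = P / (pi * db * ld)
= 69 * 1000 / (pi * 16 * 363)
= 3.782 MPa

3.782


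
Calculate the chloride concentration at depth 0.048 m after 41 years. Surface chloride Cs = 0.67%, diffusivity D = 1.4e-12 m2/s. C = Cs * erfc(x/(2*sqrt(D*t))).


t_seconds = 41 * 365.25 * 24 * 3600 = 1293861600.0 s
arg = 0.048 / (2 * sqrt(1.4e-12 * 1293861600.0))
= 0.5639
erfc(0.5639) = 0.4252
C = 0.67 * 0.4252 = 0.2849%

0.2849


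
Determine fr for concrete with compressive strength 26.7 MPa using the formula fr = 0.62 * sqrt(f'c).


fr = 0.62 * sqrt(26.7)
= 3.204 MPa

3.204


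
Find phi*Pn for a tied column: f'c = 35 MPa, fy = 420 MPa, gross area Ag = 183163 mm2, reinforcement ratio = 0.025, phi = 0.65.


Ast = rho * Ag = 0.025 * 183163 = 4579.075 mm2
phi*Pn = 0.65 * 0.80 * (0.85 * 35 * (183163 - 4579.075) + 420 * 4579.075) / 1000
= 3762.76 kN

3762.76


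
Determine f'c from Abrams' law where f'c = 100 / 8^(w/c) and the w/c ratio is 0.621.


f'c = 100 / 8^0.621
= 100 / 3.638
= 27.49 MPa

27.49


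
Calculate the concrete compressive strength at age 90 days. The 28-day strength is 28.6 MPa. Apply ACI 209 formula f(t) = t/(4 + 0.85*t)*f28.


f(90) = 90 / (4 + 0.85 * 90) * 28.6
= 90 / 80.5 * 28.6
= 31.98 MPa

31.98


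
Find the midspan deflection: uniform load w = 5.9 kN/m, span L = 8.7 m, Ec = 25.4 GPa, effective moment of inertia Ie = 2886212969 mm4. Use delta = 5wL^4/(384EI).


Convert: L = 8.7 m = 8700 mm, Ec = 25.4 GPa = 25400 MPa
delta = 5 * 5.9 * 8700^4 / (384 * 25400 * 2886212969)
= 6.0 mm

6.0


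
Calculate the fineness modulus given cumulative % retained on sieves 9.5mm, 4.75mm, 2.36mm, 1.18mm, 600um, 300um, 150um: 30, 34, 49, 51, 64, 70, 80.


FM = sum(cumulative % retained) / 100
= 378 / 100
= 3.78

3.78
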